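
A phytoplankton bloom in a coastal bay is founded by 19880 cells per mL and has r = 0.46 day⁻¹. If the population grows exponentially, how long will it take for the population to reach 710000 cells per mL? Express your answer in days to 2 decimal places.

Set N₀·e^(rt) = 710000: e^(0.46·t) = 710000/19880 = 35.714.
0.46·t = ln(35.714) = 3.5756, so t = 3.5756/0.46 = 7.7729.

7.77 days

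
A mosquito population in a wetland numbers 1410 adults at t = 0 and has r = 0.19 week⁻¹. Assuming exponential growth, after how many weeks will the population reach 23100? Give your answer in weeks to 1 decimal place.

14.7 weeks

Set N₀·e^(rt) = 23100: e^(0.19·t) = 23100/1410 = 16.383.
0.19·t = ln(16.383) = 2.7962, so t = 2.7962/0.19 = 14.717.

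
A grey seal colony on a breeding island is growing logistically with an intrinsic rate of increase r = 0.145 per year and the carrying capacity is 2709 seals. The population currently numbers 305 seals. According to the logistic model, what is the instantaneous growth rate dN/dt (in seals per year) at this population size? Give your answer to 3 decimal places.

dN/dt = rN(1 − N/K) = 0.145 × 305 × (1 − 305/2709).
1 − 305/2709 = 0.88741; dN/dt = 0.145 × 305 × 0.88741 = 39.246.

39.246 seals per year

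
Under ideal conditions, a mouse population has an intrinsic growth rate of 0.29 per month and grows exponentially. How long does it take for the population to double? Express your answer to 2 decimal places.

Doubling time t_d = ln(2)/r = 0.6931/0.29 = 2.3902.

2.39 months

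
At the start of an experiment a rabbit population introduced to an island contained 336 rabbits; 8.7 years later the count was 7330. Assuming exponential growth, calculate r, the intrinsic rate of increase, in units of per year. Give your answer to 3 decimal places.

0.354 per year

From N(t) = N₀·e^(rt): e^(r·8.7) = 7330/336 = 21.815.
r·8.7 = ln(21.815) = 3.0826, so r = 3.0826/8.7 = 0.35432.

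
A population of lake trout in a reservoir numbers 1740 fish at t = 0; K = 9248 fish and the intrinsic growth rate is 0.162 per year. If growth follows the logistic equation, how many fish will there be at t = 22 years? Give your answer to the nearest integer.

A = (K − N₀)/N₀ = (9248 − 1740)/1740 = 4.3149.
N(t) = K/(1 + A·e^(−rt)) = 9248/(1 + 4.3149×e^(−0.162×22)).
e^(−3.564) = 0.028325; denominator = 1 + 4.3149×0.028325 = 1.1222.
N = 9248/1.1222 = 8240.79.

8241 fish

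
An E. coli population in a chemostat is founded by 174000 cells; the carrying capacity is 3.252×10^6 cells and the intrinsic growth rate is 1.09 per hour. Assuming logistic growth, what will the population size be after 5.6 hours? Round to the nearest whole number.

A = (K − N₀)/N₀ = (3.252×10^6 − 174000)/174000 = 17.69.
N(t) = K/(1 + A·e^(−rt)) = 3.252×10^6/(1 + 17.69×e^(−1.09×5.6)).
e^(−6.104) = 0.0022339; denominator = 1 + 17.69×0.0022339 = 1.0395.
N = 3.252×10^6/1.0395 = 3.128375×10^6.

3128375 cells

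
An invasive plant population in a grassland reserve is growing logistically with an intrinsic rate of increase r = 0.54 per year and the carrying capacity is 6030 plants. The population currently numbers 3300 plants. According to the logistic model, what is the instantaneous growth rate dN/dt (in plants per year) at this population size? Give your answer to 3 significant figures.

dN/dt = rN(1 − N/K) = 0.54 × 3300 × (1 − 3300/6030).
1 − 3300/6030 = 0.45274; dN/dt = 0.54 × 3300 × 0.45274 = 806.78.

807 plants per year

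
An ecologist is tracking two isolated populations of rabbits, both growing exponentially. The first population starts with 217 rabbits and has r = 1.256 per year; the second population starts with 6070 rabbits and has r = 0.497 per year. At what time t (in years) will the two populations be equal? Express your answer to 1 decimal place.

Set 217·e^(1.256t) = 6070·e^(0.497t).
e^((1.256 − 0.497)t) = 6070/217 → e^(0.759·t) = 27.972.
0.759·t = ln(27.972) = 3.3312, so t = 3.3312/0.759 = 4.389.

4.4 years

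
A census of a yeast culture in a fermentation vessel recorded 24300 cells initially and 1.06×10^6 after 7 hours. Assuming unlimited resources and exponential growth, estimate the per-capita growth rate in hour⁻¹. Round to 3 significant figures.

0.539 per hour

From N(t) = N₀·e^(rt): e^(r·7) = 1.06×10^6/24300 = 43.621.
r·7 = ln(43.621) = 3.7755, so r = 3.7755/7 = 0.53936.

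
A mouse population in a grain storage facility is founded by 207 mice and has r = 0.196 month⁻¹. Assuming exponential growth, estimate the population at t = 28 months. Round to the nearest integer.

N(t) = N₀·e^(rt) = 207 × e^(0.196×28) = 207 × e^5.488.
e^5.488 ≈ 241.77, so N ≈ 207 × 241.77 = 50047.

50047 mice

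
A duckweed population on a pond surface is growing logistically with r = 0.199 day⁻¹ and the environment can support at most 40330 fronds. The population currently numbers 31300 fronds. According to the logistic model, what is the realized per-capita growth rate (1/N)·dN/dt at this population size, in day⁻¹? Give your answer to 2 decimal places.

0.04 per day

(1/N)·dN/dt = r(1 − N/K) = 0.199 × (1 − 31300/40330).
= 0.199 × 0.2239 = 0.044557.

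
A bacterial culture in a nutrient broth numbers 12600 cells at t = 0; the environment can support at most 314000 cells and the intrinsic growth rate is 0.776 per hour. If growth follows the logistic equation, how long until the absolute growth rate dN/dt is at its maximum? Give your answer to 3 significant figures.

Logistic growth is fastest at N = K/2 = 157000.
A = (K − N₀)/N₀ = 23.921. Set K/(1 + A·e^(−rt)) = K/2 → A·e^(−rt) = 1.
e^(−0.776t) = 1/23.921 = 0.0418049, so t = ln(23.921)/0.776 = 3.1747/0.776 = 4.0912.

4.09 hours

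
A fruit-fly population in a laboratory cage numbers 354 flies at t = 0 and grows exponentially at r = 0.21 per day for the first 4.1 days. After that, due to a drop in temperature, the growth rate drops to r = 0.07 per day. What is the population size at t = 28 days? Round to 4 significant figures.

Phase 1: N(4.1) = 354·e^(0.21×4.1) = 354·e^0.861 = 837.396.
Phase 2 runs for 28 − 4.1 = 23.9 days at r = 0.07.
N(28) = 837.396·e^(0.07×23.9) = 837.396·e^1.673 = 4461.75.

4462 flies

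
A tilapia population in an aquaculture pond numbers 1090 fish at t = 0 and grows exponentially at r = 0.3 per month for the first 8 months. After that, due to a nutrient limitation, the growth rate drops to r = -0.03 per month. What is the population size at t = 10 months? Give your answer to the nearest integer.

Phase 1: N(8) = 1090·e^(0.3×8) = 1090·e^2.4 = 12015.3.
Phase 2 runs for 10 − 8 = 2 months at r = -0.03.
N(10) = 12015.3·e^(-0.03×2) = 12015.3·e^-0.06 = 11315.5.

11316 fish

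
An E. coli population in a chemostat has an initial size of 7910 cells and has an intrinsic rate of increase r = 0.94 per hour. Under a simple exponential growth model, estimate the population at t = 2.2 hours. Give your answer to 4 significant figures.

62560 cells

N(t) = N₀·e^(rt) = 7910 × e^(0.94×2.2) = 7910 × e^2.068.
e^2.068 ≈ 7.909, so N ≈ 7910 × 7.909 = 62560.1.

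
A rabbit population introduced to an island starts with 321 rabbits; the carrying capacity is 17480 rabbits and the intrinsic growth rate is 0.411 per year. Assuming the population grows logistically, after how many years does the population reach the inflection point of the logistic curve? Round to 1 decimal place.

Logistic growth is fastest at N = K/2 = 8740.
A = (K − N₀)/N₀ = 53.455. Set K/(1 + A·e^(−rt)) = K/2 → A·e^(−rt) = 1.
e^(−0.411t) = 1/53.455 = 0.0187074, so t = ln(53.455)/0.411 = 3.9788/0.411 = 9.6809.

9.7 years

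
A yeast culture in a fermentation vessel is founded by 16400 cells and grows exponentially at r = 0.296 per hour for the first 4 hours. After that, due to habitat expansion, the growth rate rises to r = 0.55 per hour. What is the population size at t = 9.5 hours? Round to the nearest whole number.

1103543 cells

Phase 1: N(4) = 16400·e^(0.296×4) = 16400·e^1.184 = 53585.7.
Phase 2 runs for 9.5 − 4 = 5.5 hours at r = 0.55.
N(9.5) = 53585.7·e^(0.55×5.5) = 53585.7·e^3.025 = 1.103543×10^6.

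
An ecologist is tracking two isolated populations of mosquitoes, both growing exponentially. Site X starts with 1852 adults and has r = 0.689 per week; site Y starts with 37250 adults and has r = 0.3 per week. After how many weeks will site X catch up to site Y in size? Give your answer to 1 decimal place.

Set 1852·e^(0.689t) = 37250·e^(0.3t).
e^((0.689 − 0.3)t) = 37250/1852 → e^(0.389·t) = 20.113.
0.389·t = ln(20.113) = 3.0014, so t = 3.0014/0.389 = 7.7156.

7.7 weeks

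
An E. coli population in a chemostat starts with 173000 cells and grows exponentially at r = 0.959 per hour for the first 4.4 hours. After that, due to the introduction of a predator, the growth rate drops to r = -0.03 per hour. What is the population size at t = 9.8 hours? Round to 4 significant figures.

Phase 1: N(4.4) = 173000·e^(0.959×4.4) = 173000·e^4.22 = 1.176509×10^7.
Phase 2 runs for 9.8 − 4.4 = 5.4 hours at r = -0.03.
N(9.8) = 1.176509×10^7·e^(-0.03×5.4) = 1.176509×10^7·e^-0.162 = 1.000551×10^7.

10010000 cells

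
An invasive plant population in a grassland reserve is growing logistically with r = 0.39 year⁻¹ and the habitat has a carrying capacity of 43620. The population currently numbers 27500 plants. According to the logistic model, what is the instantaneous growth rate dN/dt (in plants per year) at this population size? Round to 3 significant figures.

dN/dt = rN(1 − N/K) = 0.39 × 27500 × (1 − 27500/43620).
1 − 27500/43620 = 0.36956; dN/dt = 0.39 × 27500 × 0.36956 = 3963.5.

3960 plants per year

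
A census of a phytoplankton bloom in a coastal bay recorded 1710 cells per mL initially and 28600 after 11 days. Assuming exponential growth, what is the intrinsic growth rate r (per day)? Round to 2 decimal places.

From N(t) = N₀·e^(rt): e^(r·11) = 28600/1710 = 16.725.
r·11 = ln(16.725) = 2.8169, so r = 2.8169/11 = 0.25608.

0.26 per day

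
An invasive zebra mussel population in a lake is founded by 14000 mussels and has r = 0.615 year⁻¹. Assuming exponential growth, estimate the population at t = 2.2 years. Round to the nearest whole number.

N(t) = N₀·e^(rt) = 14000 × e^(0.615×2.2) = 14000 × e^1.353.
e^1.353 ≈ 3.869, so N ≈ 14000 × 3.869 = 54166.2.

54166 mussels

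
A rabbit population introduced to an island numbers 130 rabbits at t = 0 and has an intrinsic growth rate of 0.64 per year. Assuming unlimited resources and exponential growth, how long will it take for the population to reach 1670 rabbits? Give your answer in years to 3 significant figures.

3.99 years

Set N₀·e^(rt) = 1670: e^(0.64·t) = 1670/130 = 12.846.
0.64·t = ln(12.846) = 2.553, so t = 2.553/0.64 = 3.9891.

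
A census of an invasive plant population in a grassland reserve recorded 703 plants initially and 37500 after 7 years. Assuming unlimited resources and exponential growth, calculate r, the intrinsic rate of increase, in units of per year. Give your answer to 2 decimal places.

0.57 per year

From N(t) = N₀·e^(rt): e^(r·7) = 37500/703 = 53.343.
r·7 = ln(53.343) = 3.9767, so r = 3.9767/7 = 0.56811.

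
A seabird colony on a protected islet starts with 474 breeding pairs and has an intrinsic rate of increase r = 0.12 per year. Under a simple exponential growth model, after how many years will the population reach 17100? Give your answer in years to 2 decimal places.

29.88 years

Set N₀·e^(rt) = 17100: e^(0.12·t) = 17100/474 = 36.076.
0.12·t = ln(36.076) = 3.5856, so t = 3.5856/0.12 = 29.88.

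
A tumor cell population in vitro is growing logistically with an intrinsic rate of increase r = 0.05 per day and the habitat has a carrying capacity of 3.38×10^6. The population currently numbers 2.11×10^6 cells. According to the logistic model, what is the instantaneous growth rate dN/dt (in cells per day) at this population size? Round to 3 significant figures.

39600 cells per day

dN/dt = rN(1 − N/K) = 0.05 × 2.11×10^6 × (1 − 2.11×10^6/3.38×10^6).
1 − 2.11×10^6/3.38×10^6 = 0.37574; dN/dt = 0.05 × 2.11×10^6 × 0.37574 = 39641.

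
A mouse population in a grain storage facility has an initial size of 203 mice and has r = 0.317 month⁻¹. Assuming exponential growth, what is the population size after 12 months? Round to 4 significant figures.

N(t) = N₀·e^(rt) = 203 × e^(0.317×12) = 203 × e^3.804.
e^3.804 ≈ 44.88, so N ≈ 203 × 44.88 = 9110.71.

9111 mice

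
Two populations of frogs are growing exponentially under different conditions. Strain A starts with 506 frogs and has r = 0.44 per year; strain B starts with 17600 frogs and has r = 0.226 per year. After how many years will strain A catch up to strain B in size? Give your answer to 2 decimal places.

16.58 years

Set 506·e^(0.44t) = 17600·e^(0.226t).
e^((0.44 − 0.226)t) = 17600/506 → e^(0.214·t) = 34.783.
0.214·t = ln(34.783) = 3.5491, so t = 3.5491/0.214 = 16.585.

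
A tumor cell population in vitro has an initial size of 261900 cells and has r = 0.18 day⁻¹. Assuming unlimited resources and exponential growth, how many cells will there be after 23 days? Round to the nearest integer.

N(t) = N₀·e^(rt) = 261900 × e^(0.18×23) = 261900 × e^4.14.
e^4.14 ≈ 62.803, so N ≈ 261900 × 62.803 = 1.644806×10^7.

16448059 cells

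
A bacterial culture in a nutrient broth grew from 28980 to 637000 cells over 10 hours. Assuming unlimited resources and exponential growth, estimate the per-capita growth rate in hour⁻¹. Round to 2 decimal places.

From N(t) = N₀·e^(rt): e^(r·10) = 637000/28980 = 21.981.
r·10 = ln(21.981) = 3.0902, so r = 3.0902/10 = 0.30902.

0.31 per hour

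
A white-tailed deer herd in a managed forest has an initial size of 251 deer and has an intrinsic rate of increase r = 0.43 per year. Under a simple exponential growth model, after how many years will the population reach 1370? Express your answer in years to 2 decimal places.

Set N₀·e^(rt) = 1370: e^(0.43·t) = 1370/251 = 5.4582.
0.43·t = ln(5.4582) = 1.6971, so t = 1.6971/0.43 = 3.9468.

3.95 years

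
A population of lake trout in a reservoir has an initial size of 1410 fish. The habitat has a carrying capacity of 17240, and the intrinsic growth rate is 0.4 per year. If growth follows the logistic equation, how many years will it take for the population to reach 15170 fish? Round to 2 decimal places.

11.03 years

A = (K − N₀)/N₀ = (17240 − 1410)/1410 = 11.227.
Solve 17240/(1 + 11.227·e^(−0.4t)) = 15170: 1 + 11.227·e^(−0.4t) = 1.1365, so e^(−0.4t) = 0.0121541.
−0.4·t = ln(0.0121541) = -4.4101, so t = 4.4101/0.4 = 11.025.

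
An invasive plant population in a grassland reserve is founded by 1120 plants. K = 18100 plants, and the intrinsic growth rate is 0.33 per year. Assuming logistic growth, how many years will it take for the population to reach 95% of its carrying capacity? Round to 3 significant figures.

A = (K − N₀)/N₀ = (18100 − 1120)/1120 = 15.161.
Solve 18100/(1 + 15.161·e^(−0.33t)) = 17195: 1 + 15.161·e^(−0.33t) = 1.0526, so e^(−0.33t) = 0.00347158.
−0.33·t = ln(0.00347158) = -5.6631, so t = 5.6631/0.33 = 17.161.

17.2 years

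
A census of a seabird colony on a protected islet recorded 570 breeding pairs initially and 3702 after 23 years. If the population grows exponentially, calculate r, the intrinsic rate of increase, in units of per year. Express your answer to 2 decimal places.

0.08 per year

From N(t) = N₀·e^(rt): e^(r·23) = 3702/570 = 6.4947.
r·23 = ln(6.4947) = 1.871, so r = 1.871/23 = 0.081347.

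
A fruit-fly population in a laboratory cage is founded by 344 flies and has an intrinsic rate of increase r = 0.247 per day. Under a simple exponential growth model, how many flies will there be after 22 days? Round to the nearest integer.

78798 flies

N(t) = N₀·e^(rt) = 344 × e^(0.247×22) = 344 × e^5.434.
e^5.434 ≈ 229.06, so N ≈ 344 × 229.06 = 78797.9.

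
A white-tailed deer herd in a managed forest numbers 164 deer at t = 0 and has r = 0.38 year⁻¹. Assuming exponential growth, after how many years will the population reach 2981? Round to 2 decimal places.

7.63 years

Set N₀·e^(rt) = 2981: e^(0.38·t) = 2981/164 = 18.177.
0.38·t = ln(18.177) = 2.9001, so t = 2.9001/0.38 = 7.632.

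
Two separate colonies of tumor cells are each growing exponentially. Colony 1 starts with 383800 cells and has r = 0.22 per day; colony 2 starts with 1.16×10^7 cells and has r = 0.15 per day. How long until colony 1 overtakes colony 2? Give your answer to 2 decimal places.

48.69 days

Set 383800·e^(0.22t) = 1.16×10^7·e^(0.15t).
e^((0.22 − 0.15)t) = 1.16×10^7/383800 → e^(0.07·t) = 30.224.
0.07·t = ln(30.224) = 3.4086, so t = 3.4086/0.07 = 48.695.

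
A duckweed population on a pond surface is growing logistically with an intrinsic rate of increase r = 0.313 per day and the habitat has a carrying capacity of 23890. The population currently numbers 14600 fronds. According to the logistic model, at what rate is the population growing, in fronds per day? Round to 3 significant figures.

1780 fronds per day

dN/dt = rN(1 − N/K) = 0.313 × 14600 × (1 − 14600/23890).
1 − 14600/23890 = 0.38887; dN/dt = 0.313 × 14600 × 0.38887 = 1777.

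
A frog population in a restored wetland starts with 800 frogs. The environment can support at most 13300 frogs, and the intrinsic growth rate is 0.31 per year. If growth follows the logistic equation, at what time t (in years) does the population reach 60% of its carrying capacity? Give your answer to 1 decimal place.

10.2 years

A = (K − N₀)/N₀ = (13300 − 800)/800 = 15.625.
Solve 13300/(1 + 15.625·e^(−0.31t)) = 7980: 1 + 15.625·e^(−0.31t) = 1.6667, so e^(−0.31t) = 0.0426667.
−0.31·t = ln(0.0426667) = -3.1543, so t = 3.1543/0.31 = 10.175.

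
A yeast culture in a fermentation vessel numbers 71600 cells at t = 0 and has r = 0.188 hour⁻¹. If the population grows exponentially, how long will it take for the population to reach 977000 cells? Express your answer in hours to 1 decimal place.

13.9 hours

Set N₀·e^(rt) = 977000: e^(0.188·t) = 977000/71600 = 13.645.
0.188·t = ln(13.645) = 2.6134, so t = 2.6134/0.188 = 13.901.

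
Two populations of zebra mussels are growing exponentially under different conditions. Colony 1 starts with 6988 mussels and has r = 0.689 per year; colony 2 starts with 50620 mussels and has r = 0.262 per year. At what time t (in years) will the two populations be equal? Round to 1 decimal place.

Set 6988·e^(0.689t) = 50620·e^(0.262t).
e^((0.689 − 0.262)t) = 50620/6988 → e^(0.427·t) = 7.2438.
0.427·t = ln(7.2438) = 1.9802, so t = 1.9802/0.427 = 4.6374.

4.6 years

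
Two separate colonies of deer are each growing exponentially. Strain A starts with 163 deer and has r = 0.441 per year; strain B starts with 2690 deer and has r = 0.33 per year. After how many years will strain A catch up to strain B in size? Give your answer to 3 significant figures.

25.3 years

Set 163·e^(0.441t) = 2690·e^(0.33t).
e^((0.441 − 0.33)t) = 2690/163 → e^(0.111·t) = 16.503.
0.111·t = ln(16.503) = 2.8035, so t = 2.8035/0.111 = 25.257.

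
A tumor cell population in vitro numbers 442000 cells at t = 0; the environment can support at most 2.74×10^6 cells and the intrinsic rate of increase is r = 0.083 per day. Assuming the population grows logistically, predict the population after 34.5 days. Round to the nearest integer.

A = (K − N₀)/N₀ = (2.74×10^6 − 442000)/442000 = 5.1991.
N(t) = K/(1 + A·e^(−rt)) = 2.74×10^6/(1 + 5.1991×e^(−0.083×34.5)).
e^(−2.864) = 0.057069; denominator = 1 + 5.1991×0.057069 = 1.2967.
N = 2.74×10^6/1.2967 = 2.113047×10^6.

2113047 cells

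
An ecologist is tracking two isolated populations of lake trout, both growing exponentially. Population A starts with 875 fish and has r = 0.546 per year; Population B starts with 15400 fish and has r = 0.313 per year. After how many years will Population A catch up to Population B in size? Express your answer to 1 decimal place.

Set 875·e^(0.546t) = 15400·e^(0.313t).
e^((0.546 − 0.313)t) = 15400/875 → e^(0.233·t) = 17.6.
0.233·t = ln(17.6) = 2.8679, so t = 2.8679/0.233 = 12.309.

12.3 years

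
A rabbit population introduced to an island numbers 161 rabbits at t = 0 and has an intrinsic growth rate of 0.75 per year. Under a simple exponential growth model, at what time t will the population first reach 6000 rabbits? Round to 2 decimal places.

4.82 years

Set N₀·e^(rt) = 6000: e^(0.75·t) = 6000/161 = 37.267.
0.75·t = ln(37.267) = 3.6181, so t = 3.6181/0.75 = 4.8241.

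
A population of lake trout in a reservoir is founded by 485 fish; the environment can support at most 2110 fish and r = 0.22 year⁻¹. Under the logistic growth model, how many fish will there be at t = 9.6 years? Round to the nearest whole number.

1501 fish

A = (K − N₀)/N₀ = (2110 − 485)/485 = 3.3505.
N(t) = K/(1 + A·e^(−rt)) = 2110/(1 + 3.3505×e^(−0.22×9.6)).
e^(−2.112) = 0.121; denominator = 1 + 3.3505×0.121 = 1.4054.
N = 2110/1.4054 = 1501.35.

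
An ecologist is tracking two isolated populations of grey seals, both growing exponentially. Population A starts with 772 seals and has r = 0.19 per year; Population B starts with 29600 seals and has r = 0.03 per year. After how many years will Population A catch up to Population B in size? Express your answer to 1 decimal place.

Set 772·e^(0.19t) = 29600·e^(0.03t).
e^((0.19 − 0.03)t) = 29600/772 → e^(0.16·t) = 38.342.
0.16·t = ln(38.342) = 3.6465, so t = 3.6465/0.16 = 22.791.

22.8 years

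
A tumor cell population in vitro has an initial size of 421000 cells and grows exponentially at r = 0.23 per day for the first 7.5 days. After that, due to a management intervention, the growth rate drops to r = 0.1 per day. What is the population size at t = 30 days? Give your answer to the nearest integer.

22418299 cells

Phase 1: N(7.5) = 421000·e^(0.23×7.5) = 421000·e^1.725 = 2.362871×10^6.
Phase 2 runs for 30 − 7.5 = 22.5 days at r = 0.1.
N(30) = 2.362871×10^6·e^(0.1×22.5) = 2.362871×10^6·e^2.25 = 2.24183×10^7.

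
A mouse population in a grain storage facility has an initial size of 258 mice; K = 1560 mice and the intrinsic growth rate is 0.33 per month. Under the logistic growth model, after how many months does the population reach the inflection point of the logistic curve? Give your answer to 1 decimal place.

Logistic growth is fastest at N = K/2 = 780.
A = (K − N₀)/N₀ = 5.0465. Set K/(1 + A·e^(−rt)) = K/2 → A·e^(−rt) = 1.
e^(−0.33t) = 1/5.0465 = 0.198157, so t = ln(5.0465)/0.33 = 1.6187/0.33 = 4.9051.

4.9 months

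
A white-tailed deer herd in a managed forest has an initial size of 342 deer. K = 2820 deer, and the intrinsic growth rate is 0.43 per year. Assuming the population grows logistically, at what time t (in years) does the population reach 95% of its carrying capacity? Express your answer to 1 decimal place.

11.5 years

A = (K − N₀)/N₀ = (2820 − 342)/342 = 7.2456.
Solve 2820/(1 + 7.2456·e^(−0.43t)) = 2679: 1 + 7.2456·e^(−0.43t) = 1.0526, so e^(−0.43t) = 0.00726392.
−0.43·t = ln(0.00726392) = -4.9248, so t = 4.9248/0.43 = 11.453.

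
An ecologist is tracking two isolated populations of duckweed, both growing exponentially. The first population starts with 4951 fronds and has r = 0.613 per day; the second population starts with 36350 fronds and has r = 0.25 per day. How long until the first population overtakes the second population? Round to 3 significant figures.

5.49 days

Set 4951·e^(0.613t) = 36350·e^(0.25t).
e^((0.613 − 0.25)t) = 36350/4951 → e^(0.363·t) = 7.342.
0.363·t = ln(7.342) = 1.9936, so t = 1.9936/0.363 = 5.492.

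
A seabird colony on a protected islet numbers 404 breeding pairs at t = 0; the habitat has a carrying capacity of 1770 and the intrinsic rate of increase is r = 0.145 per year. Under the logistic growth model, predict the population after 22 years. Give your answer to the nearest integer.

1554 breeding pairs

A = (K − N₀)/N₀ = (1770 − 404)/404 = 3.3812.
N(t) = K/(1 + A·e^(−rt)) = 1770/(1 + 3.3812×e^(−0.145×22)).
e^(−3.19) = 0.041172; denominator = 1 + 3.3812×0.041172 = 1.1392.
N = 1770/1.1392 = 1553.71.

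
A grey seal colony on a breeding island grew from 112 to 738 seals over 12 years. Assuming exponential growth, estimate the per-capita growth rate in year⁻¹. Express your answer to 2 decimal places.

0.16 per year

From N(t) = N₀·e^(rt): e^(r·12) = 738/112 = 6.5893.
r·12 = ln(6.5893) = 1.8854, so r = 1.8854/12 = 0.15712.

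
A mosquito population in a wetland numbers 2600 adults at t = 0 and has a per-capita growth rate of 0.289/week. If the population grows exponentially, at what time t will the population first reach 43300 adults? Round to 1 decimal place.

Set N₀·e^(rt) = 43300: e^(0.289·t) = 43300/2600 = 16.654.
0.289·t = ln(16.654) = 2.8126, so t = 2.8126/0.289 = 9.7323.

9.7 weeks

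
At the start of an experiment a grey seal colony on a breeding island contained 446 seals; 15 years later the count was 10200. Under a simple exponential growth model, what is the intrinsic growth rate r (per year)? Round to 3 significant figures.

From N(t) = N₀·e^(rt): e^(r·15) = 10200/446 = 22.87.
r·15 = ln(22.87) = 3.1298, so r = 3.1298/15 = 0.20865.

0.209 per year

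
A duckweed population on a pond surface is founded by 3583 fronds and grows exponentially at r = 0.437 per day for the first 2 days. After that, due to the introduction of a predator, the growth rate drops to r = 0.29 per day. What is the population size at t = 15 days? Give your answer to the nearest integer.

372486 fronds

Phase 1: N(2) = 3583·e^(0.437×2) = 3583·e^0.874 = 8586.58.
Phase 2 runs for 15 − 2 = 13 days at r = 0.29.
N(15) = 8586.58·e^(0.29×13) = 8586.58·e^3.77 = 372486.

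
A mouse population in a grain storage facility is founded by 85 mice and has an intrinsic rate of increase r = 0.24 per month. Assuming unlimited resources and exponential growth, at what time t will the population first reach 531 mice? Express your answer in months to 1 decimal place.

7.6 months

Set N₀·e^(rt) = 531: e^(0.24·t) = 531/85 = 6.2471.
0.24·t = ln(6.2471) = 1.8321, so t = 1.8321/0.24 = 7.6338.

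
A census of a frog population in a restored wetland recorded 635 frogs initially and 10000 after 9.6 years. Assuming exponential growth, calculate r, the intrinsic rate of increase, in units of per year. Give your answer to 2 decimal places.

0.29 per year

From N(t) = N₀·e^(rt): e^(r·9.6) = 10000/635 = 15.748.
r·9.6 = ln(15.748) = 2.7567, so r = 2.7567/9.6 = 0.28716.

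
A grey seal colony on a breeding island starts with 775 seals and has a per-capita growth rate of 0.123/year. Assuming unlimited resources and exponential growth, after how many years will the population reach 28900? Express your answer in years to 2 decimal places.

29.42 years

Set N₀·e^(rt) = 28900: e^(0.123·t) = 28900/775 = 37.29.
0.123·t = ln(37.29) = 3.6187, so t = 3.6187/0.123 = 29.421.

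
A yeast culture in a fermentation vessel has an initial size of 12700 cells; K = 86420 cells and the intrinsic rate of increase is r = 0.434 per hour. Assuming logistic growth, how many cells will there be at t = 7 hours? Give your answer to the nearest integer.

67609 cells

A = (K − N₀)/N₀ = (86420 − 12700)/12700 = 5.8047.
N(t) = K/(1 + A·e^(−rt)) = 86420/(1 + 5.8047×e^(−0.434×7)).
e^(−3.038) = 0.047931; denominator = 1 + 5.8047×0.047931 = 1.2782.
N = 86420/1.2782 = 67609.4.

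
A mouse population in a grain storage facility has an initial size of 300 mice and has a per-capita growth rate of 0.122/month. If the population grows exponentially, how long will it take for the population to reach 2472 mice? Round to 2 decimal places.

Set N₀·e^(rt) = 2472: e^(0.122·t) = 2472/300 = 8.24.
0.122·t = ln(8.24) = 2.109, so t = 2.109/0.122 = 17.287.

17.29 months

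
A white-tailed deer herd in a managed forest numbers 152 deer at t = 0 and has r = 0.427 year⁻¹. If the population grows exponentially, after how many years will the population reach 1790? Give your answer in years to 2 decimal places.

5.78 years

Set N₀·e^(rt) = 1790: e^(0.427·t) = 1790/152 = 11.776.
0.427·t = ln(11.776) = 2.4661, so t = 2.4661/0.427 = 5.7754.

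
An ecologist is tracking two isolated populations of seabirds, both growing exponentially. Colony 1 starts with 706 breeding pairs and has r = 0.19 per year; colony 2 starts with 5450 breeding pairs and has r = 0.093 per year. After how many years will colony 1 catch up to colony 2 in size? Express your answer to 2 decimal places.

Set 706·e^(0.19t) = 5450·e^(0.093t).
e^((0.19 − 0.093)t) = 5450/706 → e^(0.097·t) = 7.7195.
0.097·t = ln(7.7195) = 2.0438, so t = 2.0438/0.097 = 21.07.

21.07 years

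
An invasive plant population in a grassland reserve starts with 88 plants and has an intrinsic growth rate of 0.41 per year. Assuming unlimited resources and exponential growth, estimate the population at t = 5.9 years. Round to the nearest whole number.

N(t) = N₀·e^(rt) = 88 × e^(0.41×5.9) = 88 × e^2.419.
e^2.419 ≈ 11.235, so N ≈ 88 × 11.235 = 988.646.

989 plants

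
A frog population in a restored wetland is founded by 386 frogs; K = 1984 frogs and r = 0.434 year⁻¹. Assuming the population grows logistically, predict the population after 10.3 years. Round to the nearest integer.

A = (K − N₀)/N₀ = (1984 − 386)/386 = 4.1399.
N(t) = K/(1 + A·e^(−rt)) = 1984/(1 + 4.1399×e^(−0.434×10.3)).
e^(−4.47) = 0.011445; denominator = 1 + 4.1399×0.011445 = 1.0474.
N = 1984/1.0474 = 1894.25.

1894 frogs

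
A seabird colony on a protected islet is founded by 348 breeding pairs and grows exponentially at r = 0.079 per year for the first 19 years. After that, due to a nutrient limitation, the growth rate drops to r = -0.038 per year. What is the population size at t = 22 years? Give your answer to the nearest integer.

1393 breeding pairs

Phase 1: N(19) = 348·e^(0.079×19) = 348·e^1.501 = 1561.19.
Phase 2 runs for 22 − 19 = 3 years at r = -0.038.
N(22) = 1561.19·e^(-0.038×3) = 1561.19·e^-0.114 = 1392.98.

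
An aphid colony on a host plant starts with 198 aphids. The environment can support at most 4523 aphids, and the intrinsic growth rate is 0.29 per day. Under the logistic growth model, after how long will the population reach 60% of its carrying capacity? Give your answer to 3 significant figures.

A = (K − N₀)/N₀ = (4523 − 198)/198 = 21.843.
Solve 4523/(1 + 21.843·e^(−0.29t)) = 2713.8: 1 + 21.843·e^(−0.29t) = 1.6667, so e^(−0.29t) = 0.0305202.
−0.29·t = ln(0.0305202) = -3.4894, so t = 3.4894/0.29 = 12.032.

12.0 days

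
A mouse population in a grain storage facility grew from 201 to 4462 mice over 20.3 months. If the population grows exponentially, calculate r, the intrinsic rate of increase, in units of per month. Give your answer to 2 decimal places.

0.15 per month

From N(t) = N₀·e^(rt): e^(r·20.3) = 4462/201 = 22.199.
r·20.3 = ln(22.199) = 3.1, so r = 3.1/20.3 = 0.15271.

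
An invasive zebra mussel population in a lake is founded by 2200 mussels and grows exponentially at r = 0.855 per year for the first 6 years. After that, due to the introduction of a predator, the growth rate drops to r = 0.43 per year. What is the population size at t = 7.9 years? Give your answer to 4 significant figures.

841700 mussels

Phase 1: N(6) = 2200·e^(0.855×6) = 2200·e^5.13 = 371838.
Phase 2 runs for 7.9 − 6 = 1.9 years at r = 0.43.
N(7.9) = 371838·e^(0.43×1.9) = 371838·e^0.817 = 841728.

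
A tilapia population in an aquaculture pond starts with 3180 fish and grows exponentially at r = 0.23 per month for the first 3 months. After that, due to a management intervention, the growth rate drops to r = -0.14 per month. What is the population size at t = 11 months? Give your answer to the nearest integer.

Phase 1: N(3) = 3180·e^(0.23×3) = 3180·e^0.69 = 6340.02.
Phase 2 runs for 11 − 3 = 8 months at r = -0.14.
N(11) = 6340.02·e^(-0.14×8) = 6340.02·e^-1.12 = 2068.62.

2069 fish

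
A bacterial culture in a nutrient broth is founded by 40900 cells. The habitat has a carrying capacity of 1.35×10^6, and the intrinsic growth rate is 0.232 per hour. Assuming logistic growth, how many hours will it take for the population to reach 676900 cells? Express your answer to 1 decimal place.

15.0 hours

A = (K − N₀)/N₀ = (1.35×10^6 − 40900)/40900 = 32.007.
Solve 1.35×10^6/(1 + 32.007·e^(−0.232t)) = 676900: 1 + 32.007·e^(−0.232t) = 1.9944, so e^(−0.232t) = 0.0310674.
−0.232·t = ln(0.0310674) = -3.4716, so t = 3.4716/0.232 = 14.964.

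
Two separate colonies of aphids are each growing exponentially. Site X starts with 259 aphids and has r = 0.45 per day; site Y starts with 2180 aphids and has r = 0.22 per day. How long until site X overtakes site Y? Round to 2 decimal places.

9.26 days

Set 259·e^(0.45t) = 2180·e^(0.22t).
e^((0.45 − 0.22)t) = 2180/259 → e^(0.23·t) = 8.417.
0.23·t = ln(8.417) = 2.1303, so t = 2.1303/0.23 = 9.262.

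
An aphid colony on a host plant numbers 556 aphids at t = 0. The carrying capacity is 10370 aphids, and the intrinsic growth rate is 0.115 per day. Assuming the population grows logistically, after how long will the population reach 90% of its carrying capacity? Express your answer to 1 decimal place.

44.1 days

A = (K − N₀)/N₀ = (10370 − 556)/556 = 17.651.
Solve 10370/(1 + 17.651·e^(−0.115t)) = 9333: 1 + 17.651·e^(−0.115t) = 1.1111, so e^(−0.115t) = 0.00629486.
−0.115·t = ln(0.00629486) = -5.068, so t = 5.068/0.115 = 44.07.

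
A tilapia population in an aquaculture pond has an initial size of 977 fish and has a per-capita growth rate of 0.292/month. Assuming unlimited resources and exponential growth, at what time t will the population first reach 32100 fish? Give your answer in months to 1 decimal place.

Set N₀·e^(rt) = 32100: e^(0.292·t) = 32100/977 = 32.856.
0.292·t = ln(32.856) = 3.4921, so t = 3.4921/0.292 = 11.959.

12.0 months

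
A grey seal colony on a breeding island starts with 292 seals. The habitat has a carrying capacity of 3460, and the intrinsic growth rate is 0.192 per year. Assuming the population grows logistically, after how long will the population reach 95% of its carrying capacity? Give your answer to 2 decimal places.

A = (K − N₀)/N₀ = (3460 − 292)/292 = 10.849.
Solve 3460/(1 + 10.849·e^(−0.192t)) = 3287: 1 + 10.849·e^(−0.192t) = 1.0526, so e^(−0.192t) = 0.00485114.
−0.192·t = ln(0.00485114) = -5.3285, so t = 5.3285/0.192 = 27.753.

27.75 years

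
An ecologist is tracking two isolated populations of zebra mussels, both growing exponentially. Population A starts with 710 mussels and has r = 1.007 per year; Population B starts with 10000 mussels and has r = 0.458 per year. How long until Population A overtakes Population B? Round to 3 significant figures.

4.82 years

Set 710·e^(1.007t) = 10000·e^(0.458t).
e^((1.007 − 0.458)t) = 10000/710 → e^(0.549·t) = 14.085.
0.549·t = ln(14.085) = 2.6451, so t = 2.6451/0.549 = 4.818.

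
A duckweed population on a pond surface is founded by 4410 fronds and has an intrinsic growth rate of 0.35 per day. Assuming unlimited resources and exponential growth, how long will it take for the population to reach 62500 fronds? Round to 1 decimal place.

7.6 days

Set N₀·e^(rt) = 62500: e^(0.35·t) = 62500/4410 = 14.172.
0.35·t = ln(14.172) = 2.6513, so t = 2.6513/0.35 = 7.5751.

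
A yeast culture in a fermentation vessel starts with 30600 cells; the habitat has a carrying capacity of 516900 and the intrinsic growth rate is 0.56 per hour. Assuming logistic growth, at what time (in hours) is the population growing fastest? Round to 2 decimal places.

4.94 hours

Logistic growth is fastest at N = K/2 = 258450.
A = (K − N₀)/N₀ = 15.892. Set K/(1 + A·e^(−rt)) = K/2 → A·e^(−rt) = 1.
e^(−0.56t) = 1/15.892 = 0.0629241, so t = ln(15.892)/0.56 = 2.7658/0.56 = 4.939.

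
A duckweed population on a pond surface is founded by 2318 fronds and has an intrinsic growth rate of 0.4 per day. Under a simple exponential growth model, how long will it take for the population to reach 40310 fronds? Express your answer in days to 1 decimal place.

Set N₀·e^(rt) = 40310: e^(0.4·t) = 40310/2318 = 17.39.
0.4·t = ln(17.39) = 2.8559, so t = 2.8559/0.4 = 7.1397.

7.1 days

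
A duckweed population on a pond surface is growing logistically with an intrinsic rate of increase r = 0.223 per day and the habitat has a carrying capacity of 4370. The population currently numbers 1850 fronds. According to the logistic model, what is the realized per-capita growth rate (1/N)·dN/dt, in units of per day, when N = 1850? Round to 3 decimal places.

0.129 per day

(1/N)·dN/dt = r(1 − N/K) = 0.223 × (1 − 1850/4370).
= 0.223 × 0.57666 = 0.12859.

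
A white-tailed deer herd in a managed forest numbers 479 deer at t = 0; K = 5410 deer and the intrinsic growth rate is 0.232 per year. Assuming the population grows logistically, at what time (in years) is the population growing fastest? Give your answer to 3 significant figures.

10.0 years

Logistic growth is fastest at N = K/2 = 2705.
A = (K − N₀)/N₀ = 10.294. Set K/(1 + A·e^(−rt)) = K/2 → A·e^(−rt) = 1.
e^(−0.232t) = 1/10.294 = 0.0971405, so t = ln(10.294)/0.232 = 2.3316/0.232 = 10.05.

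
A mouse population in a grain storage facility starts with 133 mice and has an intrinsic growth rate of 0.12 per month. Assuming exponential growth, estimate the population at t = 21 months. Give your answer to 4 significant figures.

1653 mice

N(t) = N₀·e^(rt) = 133 × e^(0.12×21) = 133 × e^2.52.
e^2.52 ≈ 12.429, so N ≈ 133 × 12.429 = 1653.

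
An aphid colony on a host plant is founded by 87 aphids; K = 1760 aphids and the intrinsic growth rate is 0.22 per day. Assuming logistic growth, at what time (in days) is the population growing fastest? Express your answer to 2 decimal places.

13.44 days

Logistic growth is fastest at N = K/2 = 880.
A = (K − N₀)/N₀ = 19.23. Set K/(1 + A·e^(−rt)) = K/2 → A·e^(−rt) = 1.
e^(−0.22t) = 1/19.23 = 0.0520024, so t = ln(19.23)/0.22 = 2.9565/0.22 = 13.438.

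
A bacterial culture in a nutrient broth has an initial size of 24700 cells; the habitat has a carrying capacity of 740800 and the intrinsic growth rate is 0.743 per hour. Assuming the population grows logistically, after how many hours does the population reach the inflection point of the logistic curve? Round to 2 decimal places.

Logistic growth is fastest at N = K/2 = 370400.
A = (K − N₀)/N₀ = 28.992. Set K/(1 + A·e^(−rt)) = K/2 → A·e^(−rt) = 1.
e^(−0.743t) = 1/28.992 = 0.0344924, so t = ln(28.992)/0.743 = 3.367/0.743 = 4.5317.

4.53 hours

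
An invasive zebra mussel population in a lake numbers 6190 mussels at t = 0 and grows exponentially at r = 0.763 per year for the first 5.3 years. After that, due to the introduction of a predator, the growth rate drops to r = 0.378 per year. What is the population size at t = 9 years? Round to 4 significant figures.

1430000 mussels

Phase 1: N(5.3) = 6190·e^(0.763×5.3) = 6190·e^4.044 = 353130.
Phase 2 runs for 9 − 5.3 = 3.7 years at r = 0.378.
N(9) = 353130·e^(0.378×3.7) = 353130·e^1.399 = 1.430008×10^6.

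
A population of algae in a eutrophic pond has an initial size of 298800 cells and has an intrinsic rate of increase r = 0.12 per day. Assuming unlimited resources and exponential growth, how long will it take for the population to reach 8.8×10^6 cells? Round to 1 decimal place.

28.2 days

Set N₀·e^(rt) = 8.8×10^6: e^(0.12·t) = 8.8×10^6/298800 = 29.451.
0.12·t = ln(29.451) = 3.3827, so t = 3.3827/0.12 = 28.189.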